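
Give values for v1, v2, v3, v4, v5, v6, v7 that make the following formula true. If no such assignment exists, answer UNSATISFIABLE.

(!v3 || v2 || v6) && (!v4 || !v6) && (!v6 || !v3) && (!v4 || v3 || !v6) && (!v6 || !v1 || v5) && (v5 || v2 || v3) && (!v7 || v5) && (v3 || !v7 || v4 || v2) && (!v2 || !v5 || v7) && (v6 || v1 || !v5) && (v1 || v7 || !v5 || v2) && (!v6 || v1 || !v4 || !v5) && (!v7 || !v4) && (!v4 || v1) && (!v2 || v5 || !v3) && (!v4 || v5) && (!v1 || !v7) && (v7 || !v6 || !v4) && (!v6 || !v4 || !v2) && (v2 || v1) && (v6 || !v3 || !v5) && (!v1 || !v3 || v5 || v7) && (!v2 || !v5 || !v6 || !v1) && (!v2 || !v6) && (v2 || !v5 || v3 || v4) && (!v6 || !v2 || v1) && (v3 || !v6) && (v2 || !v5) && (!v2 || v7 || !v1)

v1: false, v2: true, v3: false, v4: false, v5: false, v6: false, v7: false

Branch on v4: set v4 = false.
Branch on v6: set v6 = false.
Branch on v3: set v3 = false.
Branch on v5: set v5 = false.
Unit clause (v2) forces v2 = true.
Unit clause (!v7) forces v7 = false.
Unit clause (!v1) forces v1 = false.
Every clause now holds.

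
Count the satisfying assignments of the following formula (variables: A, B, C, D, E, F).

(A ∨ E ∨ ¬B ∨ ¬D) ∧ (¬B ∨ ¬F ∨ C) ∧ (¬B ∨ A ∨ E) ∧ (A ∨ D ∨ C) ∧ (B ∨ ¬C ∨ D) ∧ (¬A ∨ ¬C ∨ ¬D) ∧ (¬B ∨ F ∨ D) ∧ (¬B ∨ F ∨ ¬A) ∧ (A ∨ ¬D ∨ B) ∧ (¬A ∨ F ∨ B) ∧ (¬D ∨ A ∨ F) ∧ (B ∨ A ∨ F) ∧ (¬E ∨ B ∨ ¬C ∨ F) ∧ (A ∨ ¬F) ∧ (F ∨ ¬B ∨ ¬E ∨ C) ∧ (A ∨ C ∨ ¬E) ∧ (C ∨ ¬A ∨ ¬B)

6

There are 2^6 = 64 truth assignments over (A, B, C, D, E, F).
Split on C. With C = True, the clauses containing C are satisfied and ¬C drops from the rest; 2 of the 2^5 = 32 assignments to the other variables satisfy what remains.
With C = False, by the same count on the reduced clause set, 4 assignments work.
(One model: A=T, B=F, C=F, D=F, E=F, F=T.)
Total: 2 + 4 = 6.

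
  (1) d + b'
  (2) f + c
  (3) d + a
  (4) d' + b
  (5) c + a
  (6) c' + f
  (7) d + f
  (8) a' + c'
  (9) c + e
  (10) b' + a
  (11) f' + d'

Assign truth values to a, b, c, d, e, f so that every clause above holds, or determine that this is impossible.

Suppose d = 0.
(b') alone gives b = 0.
(a) alone gives a = 1.
(f) alone gives f = 1.
(c') alone gives c = 0.
(e) alone gives e = 1.
This assignment satisfies each clause.

a=1, b=0, c=0, d=0, e=1, f=1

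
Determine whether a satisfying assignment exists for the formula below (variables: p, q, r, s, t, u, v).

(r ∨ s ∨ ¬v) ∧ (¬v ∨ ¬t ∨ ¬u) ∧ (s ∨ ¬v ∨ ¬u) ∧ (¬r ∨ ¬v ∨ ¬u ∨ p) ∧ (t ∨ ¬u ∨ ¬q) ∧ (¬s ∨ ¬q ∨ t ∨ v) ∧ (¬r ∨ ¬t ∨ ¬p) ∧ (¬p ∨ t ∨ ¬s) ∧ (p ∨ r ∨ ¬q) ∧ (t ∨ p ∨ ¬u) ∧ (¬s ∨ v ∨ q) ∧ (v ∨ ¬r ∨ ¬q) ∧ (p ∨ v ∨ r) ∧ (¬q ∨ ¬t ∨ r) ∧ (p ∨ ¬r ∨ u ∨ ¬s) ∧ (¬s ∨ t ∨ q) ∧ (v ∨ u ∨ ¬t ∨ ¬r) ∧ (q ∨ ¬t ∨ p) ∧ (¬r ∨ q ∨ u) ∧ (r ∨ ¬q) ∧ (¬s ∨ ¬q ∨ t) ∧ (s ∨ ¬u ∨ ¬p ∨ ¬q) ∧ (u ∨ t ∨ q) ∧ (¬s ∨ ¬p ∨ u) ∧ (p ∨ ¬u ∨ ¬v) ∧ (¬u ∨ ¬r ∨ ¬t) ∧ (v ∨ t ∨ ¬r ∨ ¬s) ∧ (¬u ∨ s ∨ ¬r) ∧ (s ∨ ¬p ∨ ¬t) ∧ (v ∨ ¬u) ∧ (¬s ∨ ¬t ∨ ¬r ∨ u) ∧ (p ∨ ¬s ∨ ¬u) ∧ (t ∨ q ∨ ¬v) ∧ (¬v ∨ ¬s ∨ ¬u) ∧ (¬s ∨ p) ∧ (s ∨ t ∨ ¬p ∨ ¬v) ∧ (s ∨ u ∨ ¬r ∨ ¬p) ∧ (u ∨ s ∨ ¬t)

Branch on r: set r = True.
Branch on t: set t = False.
Branch on u: set u = False.
Unit clause (q) forces q = True.
Unit clause (v) forces v = True.
Unit clause (¬s) forces s = False.
Unit clause (¬p) forces p = False.
This assignment satisfies each clause.
A satisfying assignment: p ↦ False, q ↦ True, r ↦ True, s ↦ False, t ↦ False, u ↦ False, v ↦ True.

Satisfiable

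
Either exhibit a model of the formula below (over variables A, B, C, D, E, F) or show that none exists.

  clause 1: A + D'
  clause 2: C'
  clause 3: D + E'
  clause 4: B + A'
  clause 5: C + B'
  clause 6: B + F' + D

A: 0, B: 0, C: 0, D: 0, E: 0, F: 0

From the singleton clause (C'), C = 0.
From the singleton clause (B'), B = 0.
From the singleton clause (A'), A = 0.
From the singleton clause (D'), D = 0.
From the singleton clause (E'), E = 0.
From the singleton clause (F'), F = 0.
This assignment satisfies each clause.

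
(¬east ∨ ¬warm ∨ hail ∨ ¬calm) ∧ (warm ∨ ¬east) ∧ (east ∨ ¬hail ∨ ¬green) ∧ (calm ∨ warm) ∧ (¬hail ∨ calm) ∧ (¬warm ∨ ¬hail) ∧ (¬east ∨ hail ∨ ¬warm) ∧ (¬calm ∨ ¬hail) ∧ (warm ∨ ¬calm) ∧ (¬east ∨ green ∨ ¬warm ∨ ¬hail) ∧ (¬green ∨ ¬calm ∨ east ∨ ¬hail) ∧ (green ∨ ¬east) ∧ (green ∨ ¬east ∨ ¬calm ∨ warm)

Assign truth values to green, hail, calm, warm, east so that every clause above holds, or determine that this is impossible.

green: True; hail: False; calm: False; warm: True; east: False

Suppose warm = True.
The clause (¬hail) is unit, so hail = False.
The clause (¬east) is unit, so east = False.
Every clause is now satisfied; green, calm are unconstrained.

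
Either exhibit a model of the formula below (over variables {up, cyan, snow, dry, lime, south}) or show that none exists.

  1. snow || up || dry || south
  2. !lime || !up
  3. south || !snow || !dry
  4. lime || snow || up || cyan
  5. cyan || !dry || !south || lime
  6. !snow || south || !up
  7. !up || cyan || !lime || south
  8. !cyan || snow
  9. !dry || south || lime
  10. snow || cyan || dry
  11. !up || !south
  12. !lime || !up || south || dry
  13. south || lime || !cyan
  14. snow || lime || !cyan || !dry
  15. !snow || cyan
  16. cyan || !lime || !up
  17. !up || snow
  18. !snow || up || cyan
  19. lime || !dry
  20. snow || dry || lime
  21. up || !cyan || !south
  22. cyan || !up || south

Branch on lime: set lime = true.
(!up) alone gives up = false.
Branch on cyan: set cyan = false.
(!snow) alone gives snow = false.
(dry) alone gives dry = true.
Every clause is now satisfied; south is unconstrained.

up=false, cyan=false, snow=false, dry=true, lime=true, south=false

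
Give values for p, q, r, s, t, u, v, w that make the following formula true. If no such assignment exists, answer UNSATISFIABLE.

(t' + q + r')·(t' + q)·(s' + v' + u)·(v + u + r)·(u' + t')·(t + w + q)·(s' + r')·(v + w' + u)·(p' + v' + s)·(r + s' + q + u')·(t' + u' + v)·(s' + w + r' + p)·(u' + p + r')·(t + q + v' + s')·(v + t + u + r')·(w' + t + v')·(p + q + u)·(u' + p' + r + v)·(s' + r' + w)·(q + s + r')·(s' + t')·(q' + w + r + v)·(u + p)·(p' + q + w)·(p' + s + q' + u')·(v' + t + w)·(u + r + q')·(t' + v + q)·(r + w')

Suppose t = 1.
From the singleton clause (q), q = 1.
From the singleton clause (u'), u = 0.
From the singleton clause (s'), s = 0.
From the singleton clause (p), p = 1.
From the singleton clause (v'), v = 0.
From the singleton clause (r), r = 1.
From the singleton clause (w'), w = 0.
This assignment satisfies each clause.

p=1; q=1; r=1; s=0; t=1; u=0; v=0; w=0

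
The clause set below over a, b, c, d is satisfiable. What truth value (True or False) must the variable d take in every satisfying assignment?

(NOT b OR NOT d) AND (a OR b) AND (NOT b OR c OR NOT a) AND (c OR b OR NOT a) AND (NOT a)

Suppose d = true.
The clause (NOT b) is unit, so b = false.
The clause (a) is unit, so a = true.
Now (NOT a) is unsatisfied and unit — conflict.
So every satisfying assignment has d = False.

False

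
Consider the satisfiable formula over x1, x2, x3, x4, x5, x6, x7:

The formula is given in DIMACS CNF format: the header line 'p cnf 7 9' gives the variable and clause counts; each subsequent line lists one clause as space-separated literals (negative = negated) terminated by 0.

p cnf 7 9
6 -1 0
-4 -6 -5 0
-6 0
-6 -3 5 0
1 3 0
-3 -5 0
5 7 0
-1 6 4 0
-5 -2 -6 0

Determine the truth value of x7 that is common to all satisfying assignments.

True

Suppose x7 = False.
(¬x6) alone gives x6 = False.
(¬x1) alone gives x1 = False.
(x3) alone gives x3 = True.
(¬x5) alone gives x5 = False.
Now (x5) is unsatisfied and unit — conflict.
So every satisfying assignment has x7 = True.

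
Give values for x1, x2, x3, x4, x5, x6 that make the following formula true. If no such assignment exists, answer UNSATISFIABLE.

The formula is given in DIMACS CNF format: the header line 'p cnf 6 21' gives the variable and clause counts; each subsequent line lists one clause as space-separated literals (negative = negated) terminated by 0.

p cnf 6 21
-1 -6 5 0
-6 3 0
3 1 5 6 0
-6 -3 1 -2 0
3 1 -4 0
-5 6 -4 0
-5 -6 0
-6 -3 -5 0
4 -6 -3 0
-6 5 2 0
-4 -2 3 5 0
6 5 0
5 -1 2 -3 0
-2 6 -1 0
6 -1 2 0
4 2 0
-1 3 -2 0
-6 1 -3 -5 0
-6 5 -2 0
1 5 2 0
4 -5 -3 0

x1 ↦ False, x2 ↦ True, x3 ↦ False, x4 ↦ False, x5 ↦ True, x6 ↦ False

Case x6 = False:
(x5) alone gives x5 = True.
(¬x4) alone gives x4 = False.
(x2) alone gives x2 = True.
(¬x1) alone gives x1 = False.
(¬x3) alone gives x3 = False.
This assignment satisfies each clause.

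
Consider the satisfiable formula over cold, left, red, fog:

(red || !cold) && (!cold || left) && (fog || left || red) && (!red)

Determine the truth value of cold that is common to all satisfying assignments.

Suppose cold = true.
The clause (red) is unit, so red = true.
But (!red) is also a unit clause — contradiction.
So every satisfying assignment has cold = False.

False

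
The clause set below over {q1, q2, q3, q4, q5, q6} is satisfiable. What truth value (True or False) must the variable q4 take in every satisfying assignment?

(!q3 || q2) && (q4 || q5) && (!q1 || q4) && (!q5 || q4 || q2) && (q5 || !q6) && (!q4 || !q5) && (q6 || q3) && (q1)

Suppose q4 = false.
(q5) alone gives q5 = true.
(!q1) alone gives q1 = false.
But (q1) is also a unit clause — contradiction.
So every satisfying assignment has q4 = True.

True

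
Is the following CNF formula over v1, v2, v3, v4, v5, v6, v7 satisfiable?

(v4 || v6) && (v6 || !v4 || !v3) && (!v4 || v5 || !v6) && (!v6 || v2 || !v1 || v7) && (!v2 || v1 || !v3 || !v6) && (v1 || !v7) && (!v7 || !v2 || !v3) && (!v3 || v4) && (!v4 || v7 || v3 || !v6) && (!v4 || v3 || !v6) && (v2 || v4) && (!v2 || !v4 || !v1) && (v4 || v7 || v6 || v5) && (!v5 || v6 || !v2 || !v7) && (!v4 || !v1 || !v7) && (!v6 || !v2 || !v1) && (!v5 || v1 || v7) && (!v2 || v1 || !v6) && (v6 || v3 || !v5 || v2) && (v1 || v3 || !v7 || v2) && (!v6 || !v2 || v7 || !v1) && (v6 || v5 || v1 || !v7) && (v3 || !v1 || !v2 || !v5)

Suppose v4 = true.
Suppose v6 = false.
(!v3) alone gives v3 = false.
Suppose v1 = true.
(!v2) alone gives v2 = false.
(!v7) alone gives v7 = false.
(!v5) alone gives v5 = false.
All clauses are satisfied.
A satisfying assignment: v1: true; v2: false; v3: false; v4: true; v5: false; v6: false; v7: false.

Satisfiable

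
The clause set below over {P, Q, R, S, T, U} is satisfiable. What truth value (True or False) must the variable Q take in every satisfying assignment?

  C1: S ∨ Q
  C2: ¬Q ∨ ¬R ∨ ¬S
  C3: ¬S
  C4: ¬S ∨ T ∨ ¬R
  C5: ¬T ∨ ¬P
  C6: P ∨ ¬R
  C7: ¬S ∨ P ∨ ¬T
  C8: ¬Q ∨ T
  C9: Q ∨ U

Suppose Q = False.
From the singleton clause (S), S = True.
That conflicts with the unit clause (¬S).
So every satisfying assignment has Q = True.

True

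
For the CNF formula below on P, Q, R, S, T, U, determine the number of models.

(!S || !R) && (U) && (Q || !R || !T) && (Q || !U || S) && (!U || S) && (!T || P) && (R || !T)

There are 2^6 = 64 truth assignments over (P, Q, R, S, T, U).
Split on R. With R = true, the clauses containing R are satisfied and !R drops from the rest; 0 of the 2^5 = 32 assignments to the other variables satisfy what remains.
With R = false, by the same count on the reduced clause set, 4 assignments work.
(One model: P=F, Q=F, R=F, S=T, T=F, U=T.)
Total: 0 + 4 = 4.

4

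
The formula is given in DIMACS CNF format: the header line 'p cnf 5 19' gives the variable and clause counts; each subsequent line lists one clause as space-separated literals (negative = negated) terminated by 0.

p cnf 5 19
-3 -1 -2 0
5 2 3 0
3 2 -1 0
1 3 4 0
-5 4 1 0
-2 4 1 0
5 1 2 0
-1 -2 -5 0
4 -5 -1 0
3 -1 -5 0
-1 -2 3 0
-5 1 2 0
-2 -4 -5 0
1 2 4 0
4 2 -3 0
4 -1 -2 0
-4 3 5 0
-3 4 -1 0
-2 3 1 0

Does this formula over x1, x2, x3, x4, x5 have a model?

Branch on x3: set x3 = True.
Branch on x1: set x1 = True.
Unit clause (¬x2) forces x2 = False.
Unit clause (x4) forces x4 = True.
All clauses hold; x5 can take either value.
A satisfying assignment: x1: True; x2: False; x3: True; x4: True; x5: False.

Yes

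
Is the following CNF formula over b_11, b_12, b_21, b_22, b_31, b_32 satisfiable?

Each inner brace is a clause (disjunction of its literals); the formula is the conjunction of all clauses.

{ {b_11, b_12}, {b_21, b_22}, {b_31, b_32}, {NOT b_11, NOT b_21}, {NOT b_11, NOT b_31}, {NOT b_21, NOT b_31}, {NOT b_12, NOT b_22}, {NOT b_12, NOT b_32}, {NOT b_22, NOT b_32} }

Suppose b_11 = true.
(NOT b_21) alone gives b_21 = false.
(b_22) alone gives b_22 = true.
(NOT b_31) alone gives b_31 = false.
(b_32) alone gives b_32 = true.
But (NOT b_32) is also a unit clause — contradiction.
Backtrack on b_11: now try b_11 = false.
(b_12) alone gives b_12 = true.
(NOT b_22) alone gives b_22 = false.
(b_21) alone gives b_21 = true.
(NOT b_31) alone gives b_31 = false.
(b_32) alone gives b_32 = true.
But (NOT b_32) is also a unit clause — contradiction.
Either choice for b_11 ends in contradiction.
No assignment satisfies every clause.

No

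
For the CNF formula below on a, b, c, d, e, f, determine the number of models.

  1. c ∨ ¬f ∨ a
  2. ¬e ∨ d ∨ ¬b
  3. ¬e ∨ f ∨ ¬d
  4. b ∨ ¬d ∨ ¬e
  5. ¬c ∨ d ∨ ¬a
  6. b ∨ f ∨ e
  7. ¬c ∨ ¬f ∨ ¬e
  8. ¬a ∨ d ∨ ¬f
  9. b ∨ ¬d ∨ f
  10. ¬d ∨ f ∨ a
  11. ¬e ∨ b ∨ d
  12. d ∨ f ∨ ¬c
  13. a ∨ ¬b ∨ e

There are 2^6 = 64 truth assignments over (a, b, c, d, e, f).
Split on f. With f = True, the clauses containing f are satisfied and ¬f drops from the rest; 7 of the 2^5 = 32 assignments to the other variables satisfy what remains.
With f = False, by the same count on the reduced clause set, 3 assignments work.
(One model: a=F, b=F, c=T, d=F, e=F, f=T.)
Total: 7 + 3 = 10.

10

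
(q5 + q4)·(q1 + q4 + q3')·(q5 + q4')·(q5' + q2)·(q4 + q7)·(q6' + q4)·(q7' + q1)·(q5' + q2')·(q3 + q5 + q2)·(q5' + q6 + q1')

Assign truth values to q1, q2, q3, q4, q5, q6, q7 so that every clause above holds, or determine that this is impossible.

UNSATISFIABLE

Case q5 = 1:
The clause (q2) is unit, so q2 = 1.
Now (q2') is unsatisfied and unit — conflict.
So q5 must be the other value — set q5 = 0.
The clause (q4) is unit, so q4 = 1.
Now (q4') is unsatisfied and unit — conflict.
Both values of q5 lead to a conflict.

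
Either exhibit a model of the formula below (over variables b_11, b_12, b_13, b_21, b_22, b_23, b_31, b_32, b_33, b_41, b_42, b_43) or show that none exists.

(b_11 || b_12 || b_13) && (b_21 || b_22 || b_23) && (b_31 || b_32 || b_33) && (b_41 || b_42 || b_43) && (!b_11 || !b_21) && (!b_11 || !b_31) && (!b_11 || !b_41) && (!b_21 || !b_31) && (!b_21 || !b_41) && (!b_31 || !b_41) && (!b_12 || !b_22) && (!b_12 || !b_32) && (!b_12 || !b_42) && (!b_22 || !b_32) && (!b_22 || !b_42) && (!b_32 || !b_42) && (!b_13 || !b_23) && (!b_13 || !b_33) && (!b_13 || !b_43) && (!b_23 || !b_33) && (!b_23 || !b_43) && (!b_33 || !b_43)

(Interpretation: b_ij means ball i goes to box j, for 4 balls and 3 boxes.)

UNSATISFIABLE

Branch on b_11: set b_11 = false.
Branch on b_12: set b_12 = true.
Unit clause (!b_22) forces b_22 = false.
Unit clause (!b_32) forces b_32 = false.
Unit clause (!b_42) forces b_42 = false.
Branch on b_21: set b_21 = true.
Unit clause (!b_31) forces b_31 = false.
Unit clause (b_33) forces b_33 = true.
Unit clause (!b_41) forces b_41 = false.
Unit clause (b_43) forces b_43 = true.
Now (!b_43) is unsatisfied and unit — conflict.
So b_21 must be the other value — set b_21 = false.
Unit clause (b_23) forces b_23 = true.
Unit clause (!b_13) forces b_13 = false.
Unit clause (!b_33) forces b_33 = false.
Unit clause (b_31) forces b_31 = true.
Unit clause (!b_41) forces b_41 = false.
Unit clause (b_43) forces b_43 = true.
Now (!b_43) is unsatisfied and unit — conflict.
Either choice for b_21 ends in contradiction.
So b_12 must be the other value — set b_12 = false.
Unit clause (b_13) forces b_13 = true.
Unit clause (!b_23) forces b_23 = false.
Unit clause (!b_33) forces b_33 = false.
Unit clause (!b_43) forces b_43 = false.
Branch on b_21: set b_21 = true.
Unit clause (!b_31) forces b_31 = false.
Unit clause (b_32) forces b_32 = true.
Unit clause (!b_41) forces b_41 = false.
Unit clause (b_42) forces b_42 = true.
Now (!b_42) is unsatisfied and unit — conflict.
So b_21 must be the other value — set b_21 = false.
Unit clause (b_22) forces b_22 = true.
Unit clause (!b_32) forces b_32 = false.
Unit clause (b_31) forces b_31 = true.
Unit clause (!b_41) forces b_41 = false.
Unit clause (b_42) forces b_42 = true.
Now (!b_42) is unsatisfied and unit — conflict.
Either choice for b_21 ends in contradiction.
Either choice for b_12 ends in contradiction.
So b_11 must be the other value — set b_11 = true.
Unit clause (!b_21) forces b_21 = false.
Unit clause (!b_31) forces b_31 = false.
Unit clause (!b_41) forces b_41 = false.
Branch on b_22: set b_22 = true.
Unit clause (!b_12) forces b_12 = false.
Unit clause (!b_32) forces b_32 = false.
Unit clause (b_33) forces b_33 = true.
Unit clause (!b_42) forces b_42 = false.
Unit clause (b_43) forces b_43 = true.
Now (!b_43) is unsatisfied and unit — conflict.
So b_22 must be the other value — set b_22 = false.
Unit clause (b_23) forces b_23 = true.
Unit clause (!b_13) forces b_13 = false.
Unit clause (!b_33) forces b_33 = false.
Unit clause (b_32) forces b_32 = true.
Unit clause (!b_12) forces b_12 = false.
Unit clause (!b_42) forces b_42 = false.
Unit clause (b_43) forces b_43 = true.
Now (!b_43) is unsatisfied and unit — conflict.
Either choice for b_22 ends in contradiction.
Either choice for b_11 ends in contradiction.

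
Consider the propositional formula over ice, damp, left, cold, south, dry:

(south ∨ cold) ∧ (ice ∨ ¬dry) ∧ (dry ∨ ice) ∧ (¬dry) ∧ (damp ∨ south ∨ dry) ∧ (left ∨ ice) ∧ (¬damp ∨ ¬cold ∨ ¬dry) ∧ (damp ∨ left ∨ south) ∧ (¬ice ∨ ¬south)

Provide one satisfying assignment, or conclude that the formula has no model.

Unit clause (¬dry) forces dry = False.
Unit clause (ice) forces ice = True.
Unit clause (¬south) forces south = False.
Unit clause (cold) forces cold = True.
Unit clause (damp) forces damp = True.
No clause remains; left is free.

ice ↦ True,  damp ↦ True,  left ↦ True,  cold ↦ True,  south ↦ False,  dry ↦ False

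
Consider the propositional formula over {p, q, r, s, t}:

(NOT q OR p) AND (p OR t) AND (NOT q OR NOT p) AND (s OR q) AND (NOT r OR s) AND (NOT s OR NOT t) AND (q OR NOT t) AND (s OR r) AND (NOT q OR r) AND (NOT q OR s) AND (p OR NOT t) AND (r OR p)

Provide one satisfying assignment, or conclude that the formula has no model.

Suppose q = false.
The clause (s) is unit, so s = true.
The clause (NOT t) is unit, so t = false.
The clause (p) is unit, so p = true.
All clauses hold; r can take either value.

p=true,  q=false,  r=true,  s=true,  t=false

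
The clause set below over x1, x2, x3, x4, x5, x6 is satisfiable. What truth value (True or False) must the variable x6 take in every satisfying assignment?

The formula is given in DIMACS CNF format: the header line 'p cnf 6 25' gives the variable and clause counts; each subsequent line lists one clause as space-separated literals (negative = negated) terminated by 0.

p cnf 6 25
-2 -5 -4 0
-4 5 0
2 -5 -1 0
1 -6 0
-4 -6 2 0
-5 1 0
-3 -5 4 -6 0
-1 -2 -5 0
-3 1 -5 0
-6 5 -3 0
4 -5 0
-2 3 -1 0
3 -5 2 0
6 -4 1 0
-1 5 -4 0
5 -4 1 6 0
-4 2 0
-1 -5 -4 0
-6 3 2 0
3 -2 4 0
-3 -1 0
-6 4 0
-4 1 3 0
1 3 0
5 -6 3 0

Suppose x6 = True.
The clause (x1) is unit, so x1 = True.
The clause (¬x3) is unit, so x3 = False.
The clause (¬x2) is unit, so x2 = False.
But (x2) is also a unit clause — contradiction.
So every satisfying assignment has x6 = False.

False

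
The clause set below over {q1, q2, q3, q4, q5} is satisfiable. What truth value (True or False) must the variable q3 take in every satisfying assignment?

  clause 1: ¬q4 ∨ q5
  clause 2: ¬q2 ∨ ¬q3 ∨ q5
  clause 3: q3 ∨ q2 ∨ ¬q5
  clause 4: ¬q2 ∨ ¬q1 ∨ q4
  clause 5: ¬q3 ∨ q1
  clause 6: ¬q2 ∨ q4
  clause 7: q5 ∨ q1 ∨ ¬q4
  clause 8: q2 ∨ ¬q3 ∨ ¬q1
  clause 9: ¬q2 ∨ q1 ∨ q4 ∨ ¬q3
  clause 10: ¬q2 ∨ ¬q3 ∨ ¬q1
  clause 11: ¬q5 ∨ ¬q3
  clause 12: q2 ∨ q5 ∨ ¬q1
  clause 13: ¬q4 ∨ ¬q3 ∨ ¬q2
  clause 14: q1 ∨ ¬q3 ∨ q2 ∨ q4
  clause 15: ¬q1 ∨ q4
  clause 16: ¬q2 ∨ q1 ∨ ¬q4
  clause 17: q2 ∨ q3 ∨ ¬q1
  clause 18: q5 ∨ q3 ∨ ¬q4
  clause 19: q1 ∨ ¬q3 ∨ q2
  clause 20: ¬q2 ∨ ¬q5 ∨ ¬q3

False

Suppose q3 = True.
From the singleton clause (q1), q1 = True.
From the singleton clause (q2), q2 = True.
But (¬q2) is also a unit clause — contradiction.
So every satisfying assignment has q3 = False.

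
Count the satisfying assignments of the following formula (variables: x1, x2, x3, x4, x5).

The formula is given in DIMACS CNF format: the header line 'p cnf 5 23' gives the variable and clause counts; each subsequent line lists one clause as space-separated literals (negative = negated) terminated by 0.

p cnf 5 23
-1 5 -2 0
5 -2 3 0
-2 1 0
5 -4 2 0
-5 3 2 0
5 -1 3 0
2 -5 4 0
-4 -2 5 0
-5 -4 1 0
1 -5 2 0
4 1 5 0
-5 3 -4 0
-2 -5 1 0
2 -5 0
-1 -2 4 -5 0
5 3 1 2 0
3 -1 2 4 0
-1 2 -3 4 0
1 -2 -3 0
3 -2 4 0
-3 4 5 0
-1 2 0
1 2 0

1

There are 2^5 = 32 truth assignments over (x1, x2, x3, x4, x5).
Split on x4. With x4 = True, the clauses containing x4 are satisfied and ¬x4 drops from the rest; 1 of the 2^4 = 16 assignments to the other variables satisfy what remains.
With x4 = False, by the same count on the reduced clause set, 0 assignments work.
(One model: x1=T, x2=T, x3=T, x4=T, x5=T.)
Total: 1 + 0 = 1.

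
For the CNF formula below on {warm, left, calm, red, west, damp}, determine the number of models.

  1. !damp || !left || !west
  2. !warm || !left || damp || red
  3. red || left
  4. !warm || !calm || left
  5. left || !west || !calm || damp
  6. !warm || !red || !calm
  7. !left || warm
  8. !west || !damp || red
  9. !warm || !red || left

12

There are 2^6 = 64 truth assignments over (warm, left, calm, red, west, damp).
Split on calm. With calm = true, the clauses containing calm are satisfied and !calm drops from the rest; 4 of the 2^5 = 32 assignments to the other variables satisfy what remains.
With calm = false, by the same count on the reduced clause set, 8 assignments work.
(One model: warm=F, left=F, calm=F, red=T, west=F, damp=F.)
Total: 4 + 8 = 12.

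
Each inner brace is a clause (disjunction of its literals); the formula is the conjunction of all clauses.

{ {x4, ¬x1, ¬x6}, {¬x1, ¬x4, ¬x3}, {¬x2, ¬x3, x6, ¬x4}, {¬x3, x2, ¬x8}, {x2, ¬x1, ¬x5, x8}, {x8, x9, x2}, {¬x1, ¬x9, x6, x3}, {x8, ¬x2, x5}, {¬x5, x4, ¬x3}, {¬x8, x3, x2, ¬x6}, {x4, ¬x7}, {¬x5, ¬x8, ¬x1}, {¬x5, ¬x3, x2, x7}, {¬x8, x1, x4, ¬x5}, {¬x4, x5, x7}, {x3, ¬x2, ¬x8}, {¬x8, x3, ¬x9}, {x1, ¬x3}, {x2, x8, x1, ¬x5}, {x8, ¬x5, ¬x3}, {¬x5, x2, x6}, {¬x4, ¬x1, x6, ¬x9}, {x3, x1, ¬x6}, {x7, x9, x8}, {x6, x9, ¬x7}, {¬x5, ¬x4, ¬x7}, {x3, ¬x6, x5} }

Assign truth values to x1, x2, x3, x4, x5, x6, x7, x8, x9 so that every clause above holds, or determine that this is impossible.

x1 ↦ True; x2 ↦ True; x3 ↦ True; x4 ↦ False; x5 ↦ False; x6 ↦ False; x7 ↦ False; x8 ↦ True; x9 ↦ False

Branch on x4: set x4 = False.
From the singleton clause (¬x7), x7 = False.
Branch on x1: set x1 = True.
From the singleton clause (¬x6), x6 = False.
Branch on x9: set x9 = False.
From the singleton clause (x8), x8 = True.
From the singleton clause (¬x5), x5 = False.
Branch on x3: set x3 = True.
From the singleton clause (x2), x2 = True.
All clauses are satisfied.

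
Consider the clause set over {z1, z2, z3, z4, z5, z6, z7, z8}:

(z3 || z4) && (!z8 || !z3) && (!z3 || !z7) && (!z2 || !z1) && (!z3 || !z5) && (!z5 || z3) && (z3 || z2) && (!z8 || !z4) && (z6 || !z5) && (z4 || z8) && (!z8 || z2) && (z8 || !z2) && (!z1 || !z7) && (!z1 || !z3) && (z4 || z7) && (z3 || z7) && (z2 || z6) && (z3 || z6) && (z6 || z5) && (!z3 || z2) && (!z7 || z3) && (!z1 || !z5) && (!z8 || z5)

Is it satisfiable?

Case z3 = true:
Unit clause (!z8) forces z8 = false.
Unit clause (!z7) forces z7 = false.
Unit clause (!z5) forces z5 = false.
Unit clause (z4) forces z4 = true.
Unit clause (!z2) forces z2 = false.
But (z2) is also a unit clause — contradiction.
That branch fails; take z3 = false instead.
Unit clause (z4) forces z4 = true.
Unit clause (!z5) forces z5 = false.
Unit clause (z2) forces z2 = true.
Unit clause (!z1) forces z1 = false.
Unit clause (!z8) forces z8 = false.
But (z8) is also a unit clause — contradiction.
Both values of z3 lead to a conflict.
No assignment satisfies every clause.

No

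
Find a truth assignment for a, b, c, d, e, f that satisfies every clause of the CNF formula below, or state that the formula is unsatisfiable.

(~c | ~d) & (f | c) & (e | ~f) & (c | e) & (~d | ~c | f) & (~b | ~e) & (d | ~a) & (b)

a ↦ 0, b ↦ 1, c ↦ 1, d ↦ 0, e ↦ 0, f ↦ 0

From the singleton clause (b), b = 1.
From the singleton clause (~e), e = 0.
From the singleton clause (~f), f = 0.
From the singleton clause (c), c = 1.
From the singleton clause (~d), d = 0.
From the singleton clause (~a), a = 0.
All clauses are satisfied.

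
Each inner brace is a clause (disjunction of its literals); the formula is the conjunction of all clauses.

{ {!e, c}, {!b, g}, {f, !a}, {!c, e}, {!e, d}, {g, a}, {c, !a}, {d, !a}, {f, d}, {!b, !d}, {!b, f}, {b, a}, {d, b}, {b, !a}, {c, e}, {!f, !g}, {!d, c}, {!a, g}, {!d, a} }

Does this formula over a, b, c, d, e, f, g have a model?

Suppose e = false.
(!c) alone gives c = false.
But (c) is also a unit clause — contradiction.
That branch fails; take e = true instead.
(c) alone gives c = true.
(d) alone gives d = true.
(!b) alone gives b = false.
(a) alone gives a = true.
But (!a) is also a unit clause — contradiction.
Neither e = true nor e = false works.
No assignment satisfies every clause.

No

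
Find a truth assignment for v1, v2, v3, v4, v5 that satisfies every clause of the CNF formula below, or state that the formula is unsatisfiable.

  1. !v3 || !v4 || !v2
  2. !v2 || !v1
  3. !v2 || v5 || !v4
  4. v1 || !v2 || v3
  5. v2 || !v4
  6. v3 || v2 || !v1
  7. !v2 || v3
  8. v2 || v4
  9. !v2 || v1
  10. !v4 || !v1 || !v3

UNSATISFIABLE

Case v2 = false:
(!v4) alone gives v4 = false.
That conflicts with the unit clause (v4).
Undo v2 and try v2 = true.
(!v1) alone gives v1 = false.
That conflicts with the unit clause (v1).
Either choice for v2 ends in contradiction.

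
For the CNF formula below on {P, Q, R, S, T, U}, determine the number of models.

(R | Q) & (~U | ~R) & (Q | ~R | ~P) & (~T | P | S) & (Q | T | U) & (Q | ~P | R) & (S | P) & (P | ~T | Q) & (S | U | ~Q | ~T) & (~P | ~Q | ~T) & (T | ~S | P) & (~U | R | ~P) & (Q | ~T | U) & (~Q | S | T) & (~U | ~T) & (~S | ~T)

There are 2^6 = 64 truth assignments over (P, Q, R, S, T, U).
Split on Q. With Q = 1, the clauses containing Q are satisfied and ~Q drops from the rest; 2 of the 2^5 = 32 assignments to the other variables satisfy what remains.
With Q = 0, by the same count on the reduced clause set, 0 assignments work.
(One model: P=T, Q=T, R=F, S=T, T=F, U=F.)
Total: 2 + 0 = 2.

2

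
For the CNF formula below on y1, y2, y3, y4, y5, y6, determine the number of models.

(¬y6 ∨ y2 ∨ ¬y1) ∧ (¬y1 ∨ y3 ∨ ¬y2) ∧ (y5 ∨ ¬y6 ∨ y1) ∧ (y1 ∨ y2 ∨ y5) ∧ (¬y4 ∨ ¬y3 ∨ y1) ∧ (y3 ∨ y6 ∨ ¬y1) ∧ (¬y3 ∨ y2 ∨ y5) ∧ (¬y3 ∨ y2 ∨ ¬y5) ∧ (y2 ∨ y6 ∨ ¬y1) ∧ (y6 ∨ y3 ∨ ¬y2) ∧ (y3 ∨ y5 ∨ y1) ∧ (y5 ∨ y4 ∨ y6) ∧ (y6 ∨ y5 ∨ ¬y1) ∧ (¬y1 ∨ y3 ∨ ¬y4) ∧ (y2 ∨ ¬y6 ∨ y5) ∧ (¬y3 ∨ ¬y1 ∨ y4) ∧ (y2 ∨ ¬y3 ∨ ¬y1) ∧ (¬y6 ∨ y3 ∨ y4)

9

There are 2^6 = 64 truth assignments over (y1, y2, y3, y4, y5, y6).
Split on y5. With y5 = True, the clauses containing y5 are satisfied and ¬y5 drops from the rest; 8 of the 2^5 = 32 assignments to the other variables satisfy what remains.
With y5 = False, by the same count on the reduced clause set, 1 assignment works.
(One model: y1=F, y2=F, y3=F, y4=F, y5=T, y6=F.)
Total: 8 + 1 = 9.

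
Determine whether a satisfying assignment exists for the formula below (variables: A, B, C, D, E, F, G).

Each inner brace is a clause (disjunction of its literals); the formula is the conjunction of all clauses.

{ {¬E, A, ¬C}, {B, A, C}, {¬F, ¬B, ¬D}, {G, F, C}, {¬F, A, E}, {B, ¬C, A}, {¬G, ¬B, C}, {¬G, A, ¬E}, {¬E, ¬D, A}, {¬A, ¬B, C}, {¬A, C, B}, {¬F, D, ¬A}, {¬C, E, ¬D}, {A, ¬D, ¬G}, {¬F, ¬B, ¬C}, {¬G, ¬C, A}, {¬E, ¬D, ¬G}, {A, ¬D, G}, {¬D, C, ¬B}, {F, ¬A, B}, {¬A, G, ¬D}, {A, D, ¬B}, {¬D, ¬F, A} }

Branch on E: set E = True.
Branch on A: set A = True.
Branch on B: set B = True.
From the singleton clause (C), C = True.
From the singleton clause (¬F), F = False.
Branch on D: set D = False.
All clauses hold; G can take either value.
A satisfying assignment: A: True,  B: True,  C: True,  D: False,  E: True,  F: False,  G: False.

Satisfiable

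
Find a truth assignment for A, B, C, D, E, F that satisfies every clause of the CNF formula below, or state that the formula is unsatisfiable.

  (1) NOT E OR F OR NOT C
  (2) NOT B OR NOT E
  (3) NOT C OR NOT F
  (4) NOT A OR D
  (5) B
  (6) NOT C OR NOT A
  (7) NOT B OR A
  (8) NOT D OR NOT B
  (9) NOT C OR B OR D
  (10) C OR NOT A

The clause (B) is unit, so B = true.
The clause (NOT E) is unit, so E = false.
The clause (A) is unit, so A = true.
The clause (D) is unit, so D = true.
But (NOT D) is also a unit clause — contradiction.

UNSATISFIABLE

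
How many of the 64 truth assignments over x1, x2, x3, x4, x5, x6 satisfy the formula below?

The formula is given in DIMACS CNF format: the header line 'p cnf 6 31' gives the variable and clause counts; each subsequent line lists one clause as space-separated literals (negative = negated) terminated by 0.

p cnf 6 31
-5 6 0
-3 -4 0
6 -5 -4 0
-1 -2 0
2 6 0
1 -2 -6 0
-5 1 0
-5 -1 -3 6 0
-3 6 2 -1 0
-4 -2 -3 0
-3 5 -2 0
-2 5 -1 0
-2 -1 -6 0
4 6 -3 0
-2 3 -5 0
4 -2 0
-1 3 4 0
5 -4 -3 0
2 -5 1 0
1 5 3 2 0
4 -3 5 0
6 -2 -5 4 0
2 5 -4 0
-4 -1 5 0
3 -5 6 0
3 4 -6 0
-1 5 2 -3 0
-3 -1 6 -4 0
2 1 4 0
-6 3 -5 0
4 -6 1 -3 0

2

There are 2^6 = 64 truth assignments over (x1, x2, x3, x4, x5, x6).
Split on x2. With x2 = True, the clauses containing x2 are satisfied and ¬x2 drops from the rest; 1 of the 2^5 = 32 assignments to the other variables satisfy what remains.
With x2 = False, by the same count on the reduced clause set, 1 assignment works.
Total: 1 + 1 = 2.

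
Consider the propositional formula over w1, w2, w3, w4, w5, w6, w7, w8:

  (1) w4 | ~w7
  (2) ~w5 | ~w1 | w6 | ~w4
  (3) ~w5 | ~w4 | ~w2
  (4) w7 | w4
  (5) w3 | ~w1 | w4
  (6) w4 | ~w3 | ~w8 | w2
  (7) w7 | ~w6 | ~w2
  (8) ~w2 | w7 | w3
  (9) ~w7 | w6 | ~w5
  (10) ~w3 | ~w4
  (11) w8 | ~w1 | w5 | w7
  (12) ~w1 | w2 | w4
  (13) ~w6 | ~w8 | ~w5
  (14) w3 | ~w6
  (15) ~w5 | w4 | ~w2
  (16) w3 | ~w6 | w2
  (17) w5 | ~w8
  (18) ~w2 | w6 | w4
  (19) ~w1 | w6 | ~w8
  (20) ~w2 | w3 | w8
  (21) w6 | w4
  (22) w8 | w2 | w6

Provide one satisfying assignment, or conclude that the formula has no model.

Branch on w4: set w4 = 1.
(~w3) alone gives w3 = 0.
(~w6) alone gives w6 = 0.
Branch on w5: set w5 = 1.
(~w1) alone gives w1 = 0.
(~w2) alone gives w2 = 0.
(~w7) alone gives w7 = 0.
(w8) alone gives w8 = 1.
All clauses are satisfied.

w1=0,  w2=0,  w3=0,  w4=1,  w5=1,  w6=0,  w7=0,  w8=1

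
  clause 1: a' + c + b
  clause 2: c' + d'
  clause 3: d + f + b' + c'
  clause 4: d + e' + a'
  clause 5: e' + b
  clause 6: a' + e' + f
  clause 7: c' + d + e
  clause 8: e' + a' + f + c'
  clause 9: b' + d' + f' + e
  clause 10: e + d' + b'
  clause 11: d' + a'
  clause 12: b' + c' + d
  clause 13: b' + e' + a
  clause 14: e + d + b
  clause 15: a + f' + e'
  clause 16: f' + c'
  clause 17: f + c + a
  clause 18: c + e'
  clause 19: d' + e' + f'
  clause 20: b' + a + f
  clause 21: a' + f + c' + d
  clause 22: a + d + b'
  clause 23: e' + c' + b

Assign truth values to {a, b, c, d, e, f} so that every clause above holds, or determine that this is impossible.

a ↦ 1,  b ↦ 1,  c ↦ 0,  d ↦ 0,  e ↦ 0,  f ↦ 0

Case c = 0:
From the singleton clause (e'), e = 0.
Case a = 1:
From the singleton clause (b), b = 1.
From the singleton clause (d'), d = 0.
Every clause is now satisfied; f is unconstrained.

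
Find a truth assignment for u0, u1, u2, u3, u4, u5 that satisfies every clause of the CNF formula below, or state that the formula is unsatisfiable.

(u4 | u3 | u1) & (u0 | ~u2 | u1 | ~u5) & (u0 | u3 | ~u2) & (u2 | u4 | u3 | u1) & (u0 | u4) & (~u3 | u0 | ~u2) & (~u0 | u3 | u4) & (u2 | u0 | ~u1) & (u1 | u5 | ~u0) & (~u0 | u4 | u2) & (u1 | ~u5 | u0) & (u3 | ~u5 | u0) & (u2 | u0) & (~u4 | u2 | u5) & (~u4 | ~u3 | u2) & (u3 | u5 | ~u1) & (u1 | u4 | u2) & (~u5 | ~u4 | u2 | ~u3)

Branch on u0: set u0 = 1.
Branch on u3: set u3 = 1.
Branch on u1: set u1 = 1.
Branch on u4: set u4 = 1.
Unit clause (u2) forces u2 = 1.
No clause remains; u5 is free.

u0=1,  u1=1,  u2=1,  u3=1,  u4=1,  u5=1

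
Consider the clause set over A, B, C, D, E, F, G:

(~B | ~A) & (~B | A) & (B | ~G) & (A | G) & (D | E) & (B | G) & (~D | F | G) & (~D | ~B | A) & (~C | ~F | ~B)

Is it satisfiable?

Branch on B: set B = 0.
Unit clause (~G) forces G = 0.
That conflicts with the unit clause (G).
That branch fails; take B = 1 instead.
Unit clause (~A) forces A = 0.
That conflicts with the unit clause (A).
Both values of B lead to a conflict.
No assignment satisfies every clause.

No, unsatisfiable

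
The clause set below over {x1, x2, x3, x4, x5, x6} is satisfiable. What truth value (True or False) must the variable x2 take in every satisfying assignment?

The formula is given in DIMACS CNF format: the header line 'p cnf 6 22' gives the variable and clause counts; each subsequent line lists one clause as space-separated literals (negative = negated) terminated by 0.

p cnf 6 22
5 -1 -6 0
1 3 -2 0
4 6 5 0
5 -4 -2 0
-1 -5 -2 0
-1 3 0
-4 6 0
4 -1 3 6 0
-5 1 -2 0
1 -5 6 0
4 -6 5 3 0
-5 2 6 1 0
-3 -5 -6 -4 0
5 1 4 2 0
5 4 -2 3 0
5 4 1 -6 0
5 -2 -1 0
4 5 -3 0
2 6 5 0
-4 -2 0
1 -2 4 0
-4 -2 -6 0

False

Suppose x2 = True.
From the singleton clause (¬x4), x4 = False.
From the singleton clause (x1), x1 = True.
From the singleton clause (¬x5), x5 = False.
But (x5) is also a unit clause — contradiction.
So every satisfying assignment has x2 = False.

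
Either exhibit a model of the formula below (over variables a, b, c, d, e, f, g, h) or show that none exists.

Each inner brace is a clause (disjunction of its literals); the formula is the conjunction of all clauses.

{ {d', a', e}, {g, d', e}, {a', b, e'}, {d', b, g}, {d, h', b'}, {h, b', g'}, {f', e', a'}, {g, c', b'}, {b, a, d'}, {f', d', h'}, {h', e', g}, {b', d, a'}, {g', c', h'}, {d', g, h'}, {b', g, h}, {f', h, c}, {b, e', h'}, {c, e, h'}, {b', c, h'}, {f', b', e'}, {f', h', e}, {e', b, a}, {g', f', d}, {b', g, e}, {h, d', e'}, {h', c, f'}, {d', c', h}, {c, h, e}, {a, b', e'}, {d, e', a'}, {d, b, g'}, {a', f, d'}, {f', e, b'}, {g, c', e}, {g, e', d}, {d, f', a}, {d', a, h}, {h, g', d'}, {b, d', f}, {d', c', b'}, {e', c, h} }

Suppose d = 0.
Suppose h = 0.
Suppose b = 0.
From the singleton clause (g'), g = 0.
From the singleton clause (e'), e = 0.
From the singleton clause (c), c = 1.
That conflicts with the unit clause (c').
Undo b and try b = 1.
From the singleton clause (g'), g = 0.
That conflicts with the unit clause (g).
Both values of b lead to a conflict.
Undo h and try h = 1.
From the singleton clause (b'), b = 0.
From the singleton clause (e'), e = 0.
From the singleton clause (c), c = 1.
From the singleton clause (g'), g = 0.
That conflicts with the unit clause (g).
Both values of h lead to a conflict.
Undo d and try d = 1.
Suppose a = 0.
From the singleton clause (b), b = 1.
From the singleton clause (e'), e = 0.
From the singleton clause (g), g = 1.
From the singleton clause (h), h = 1.
From the singleton clause (f'), f = 0.
From the singleton clause (c'), c = 0.
That conflicts with the unit clause (c).
Undo a and try a = 1.
From the singleton clause (e), e = 1.
From the singleton clause (b), b = 1.
From the singleton clause (f'), f = 0.
That conflicts with the unit clause (f).
Both values of a lead to a conflict.
Both values of d lead to a conflict.

UNSATISFIABLE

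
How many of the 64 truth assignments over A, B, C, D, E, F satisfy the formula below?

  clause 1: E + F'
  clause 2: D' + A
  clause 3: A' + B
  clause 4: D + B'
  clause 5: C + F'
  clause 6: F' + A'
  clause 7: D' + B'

5

There are 2^6 = 64 truth assignments over (A, B, C, D, E, F).
Split on C. With C = 1, the clauses containing C are satisfied and C' drops from the rest; 3 of the 2^5 = 32 assignments to the other variables satisfy what remains.
With C = 0, by the same count on the reduced clause set, 2 assignments work.
Total: 3 + 2 = 5.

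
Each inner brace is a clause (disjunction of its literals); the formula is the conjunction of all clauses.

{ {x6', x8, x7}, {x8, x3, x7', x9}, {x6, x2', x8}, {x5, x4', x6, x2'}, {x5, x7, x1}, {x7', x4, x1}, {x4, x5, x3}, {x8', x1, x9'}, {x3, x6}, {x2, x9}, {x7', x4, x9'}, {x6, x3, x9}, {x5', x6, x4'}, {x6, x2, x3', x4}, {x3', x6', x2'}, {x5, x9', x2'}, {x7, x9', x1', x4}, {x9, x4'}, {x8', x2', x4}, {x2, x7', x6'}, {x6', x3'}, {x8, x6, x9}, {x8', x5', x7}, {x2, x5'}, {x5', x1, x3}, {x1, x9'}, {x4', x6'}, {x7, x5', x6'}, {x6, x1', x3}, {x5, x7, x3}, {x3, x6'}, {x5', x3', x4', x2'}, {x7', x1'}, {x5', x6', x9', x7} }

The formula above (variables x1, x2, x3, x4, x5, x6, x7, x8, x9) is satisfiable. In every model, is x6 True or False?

False

Suppose x6 = 1.
From the singleton clause (x3'), x3 = 0.
That conflicts with the unit clause (x3).
So every satisfying assignment has x6 = False.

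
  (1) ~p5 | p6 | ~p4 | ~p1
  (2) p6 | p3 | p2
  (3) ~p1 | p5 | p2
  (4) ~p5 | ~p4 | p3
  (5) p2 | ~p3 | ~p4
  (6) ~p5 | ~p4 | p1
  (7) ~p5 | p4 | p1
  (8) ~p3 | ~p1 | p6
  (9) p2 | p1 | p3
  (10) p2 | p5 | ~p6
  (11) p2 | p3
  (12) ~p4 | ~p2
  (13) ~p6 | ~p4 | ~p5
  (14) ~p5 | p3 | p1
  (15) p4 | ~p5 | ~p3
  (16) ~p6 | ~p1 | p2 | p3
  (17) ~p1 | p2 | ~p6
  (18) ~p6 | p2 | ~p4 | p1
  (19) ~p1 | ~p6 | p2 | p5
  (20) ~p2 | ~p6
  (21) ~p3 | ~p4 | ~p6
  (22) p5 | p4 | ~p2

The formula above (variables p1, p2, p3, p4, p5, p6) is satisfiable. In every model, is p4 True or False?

Suppose p4 = 1.
The clause (~p2) is unit, so p2 = 0.
The clause (~p3) is unit, so p3 = 0.
But (p3) is also a unit clause — contradiction.
So every satisfying assignment has p4 = False.

False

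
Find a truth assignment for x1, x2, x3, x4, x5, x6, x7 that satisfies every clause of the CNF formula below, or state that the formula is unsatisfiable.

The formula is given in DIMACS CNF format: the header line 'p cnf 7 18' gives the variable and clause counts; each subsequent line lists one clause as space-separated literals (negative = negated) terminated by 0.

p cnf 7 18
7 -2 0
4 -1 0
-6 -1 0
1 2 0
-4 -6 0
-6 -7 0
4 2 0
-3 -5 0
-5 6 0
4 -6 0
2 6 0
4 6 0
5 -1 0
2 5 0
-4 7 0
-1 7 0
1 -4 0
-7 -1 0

Try x7 = True.
The clause (¬x6) is unit, so x6 = False.
The clause (¬x5) is unit, so x5 = False.
The clause (x2) is unit, so x2 = True.
The clause (x4) is unit, so x4 = True.
The clause (¬x1) is unit, so x1 = False.
Now (x1) is unsatisfied and unit — conflict.
So x7 must be the other value — set x7 = False.
The clause (¬x2) is unit, so x2 = False.
The clause (x1) is unit, so x1 = True.
Now (¬x1) is unsatisfied and unit — conflict.
Either choice for x7 ends in contradiction.

UNSATISFIABLE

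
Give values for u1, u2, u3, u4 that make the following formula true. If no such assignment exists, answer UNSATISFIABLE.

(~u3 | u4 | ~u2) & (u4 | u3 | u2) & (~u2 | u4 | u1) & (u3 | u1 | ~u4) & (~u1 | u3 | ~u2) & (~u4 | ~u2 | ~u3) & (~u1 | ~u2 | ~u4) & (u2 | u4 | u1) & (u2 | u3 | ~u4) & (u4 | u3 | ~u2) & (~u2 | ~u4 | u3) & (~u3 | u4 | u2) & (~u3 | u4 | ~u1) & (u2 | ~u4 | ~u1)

u1: 0,  u2: 0,  u3: 1,  u4: 1

Case u3 = 1:
Case u4 = 1:
From the singleton clause (~u2), u2 = 0.
From the singleton clause (~u1), u1 = 0.
All clauses are satisfied.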